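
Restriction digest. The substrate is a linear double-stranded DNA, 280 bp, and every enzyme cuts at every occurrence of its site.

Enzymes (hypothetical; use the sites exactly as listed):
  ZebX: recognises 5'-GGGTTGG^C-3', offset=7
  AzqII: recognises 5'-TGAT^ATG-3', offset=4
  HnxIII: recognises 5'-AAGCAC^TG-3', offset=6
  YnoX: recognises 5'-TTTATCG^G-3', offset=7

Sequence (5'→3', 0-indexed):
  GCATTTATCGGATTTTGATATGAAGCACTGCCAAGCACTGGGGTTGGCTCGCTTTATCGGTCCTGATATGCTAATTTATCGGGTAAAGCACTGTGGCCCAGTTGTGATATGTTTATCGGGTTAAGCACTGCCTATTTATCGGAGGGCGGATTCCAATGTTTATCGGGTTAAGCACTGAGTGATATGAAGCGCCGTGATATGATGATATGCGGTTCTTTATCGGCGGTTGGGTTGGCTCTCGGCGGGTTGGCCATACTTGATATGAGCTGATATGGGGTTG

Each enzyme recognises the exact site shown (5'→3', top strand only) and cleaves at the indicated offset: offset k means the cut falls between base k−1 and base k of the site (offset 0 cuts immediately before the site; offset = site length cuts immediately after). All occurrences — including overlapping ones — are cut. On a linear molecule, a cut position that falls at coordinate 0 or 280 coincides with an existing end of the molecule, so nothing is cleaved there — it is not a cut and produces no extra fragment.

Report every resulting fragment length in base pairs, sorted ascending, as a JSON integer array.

[8,8,8,9,9,9,9,10,10,10,10,10,10,10,11,12,13,13,14,15,15,16,17,24]

Per-enzyme occurrences:
  ZebX (GGGTTGGC, off=7): starts [40, 228, 243] → cuts [47, 235, 250]
  AzqII (TGATATG, off=4): starts [15, 63, 104, 179, 194, 202, 257, 267] → cuts [19, 67, 108, 183, 198, 206, 261, 271]
  HnxIII (AAGCACTG, off=6): starts [22, 32, 85, 122, 169] → cuts [28, 38, 91, 128, 175]
  YnoX (TTTATCGG, off=7): starts [3, 52, 74, 111, 134, 158, 215] → cuts [10, 59, 81, 118, 141, 165, 222]

Pooled cuts: [10, 19, 28, 38, 47, 59, 67, 81, 91, 108, 118, 128, 141, 165, 175, 183, 198, 206, 222, 235, 250, 261, 271]

Fragments:
  [0,10): 10 bp
  [10,19): 9 bp
  [19,28): 9 bp
  [28,38): 10 bp
  [38,47): 9 bp
  [47,59): 12 bp
  [59,67): 8 bp
  [67,81): 14 bp
  [81,91): 10 bp
  [91,108): 17 bp
  [108,118): 10 bp
  [118,128): 10 bp
  [128,141): 13 bp
  [141,165): 24 bp
  [165,175): 10 bp
  [175,183): 8 bp
  [183,198): 15 bp
  [198,206): 8 bp
  [206,222): 16 bp
  [222,235): 13 bp
  [235,250): 15 bp
  [250,261): 11 bp
  [261,271): 10 bp
  [271,280): 9 bp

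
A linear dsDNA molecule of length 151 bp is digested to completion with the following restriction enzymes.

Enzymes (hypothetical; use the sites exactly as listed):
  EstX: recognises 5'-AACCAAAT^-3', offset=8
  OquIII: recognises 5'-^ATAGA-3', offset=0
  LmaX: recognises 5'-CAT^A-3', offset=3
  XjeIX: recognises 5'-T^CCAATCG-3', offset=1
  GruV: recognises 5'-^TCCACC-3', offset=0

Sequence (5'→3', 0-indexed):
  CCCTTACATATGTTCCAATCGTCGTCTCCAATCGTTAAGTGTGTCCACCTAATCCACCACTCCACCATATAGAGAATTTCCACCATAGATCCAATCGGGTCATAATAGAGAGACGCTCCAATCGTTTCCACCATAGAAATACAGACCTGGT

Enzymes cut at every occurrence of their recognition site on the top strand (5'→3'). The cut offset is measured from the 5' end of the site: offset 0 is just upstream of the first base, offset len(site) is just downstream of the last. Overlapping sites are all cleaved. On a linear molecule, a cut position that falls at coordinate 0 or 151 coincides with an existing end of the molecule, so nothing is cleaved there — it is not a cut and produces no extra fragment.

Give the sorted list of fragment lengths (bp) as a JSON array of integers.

[1,2,2,4,5,6,6,8,8,9,9,9,10,13,13,13,16,17]

Site scan:
  EstX (AACCAAAT, off=8): no sites
  OquIII ATAGA/0: at [68, 84, 104, 132] ⇒ [68, 84, 104, 132]
  LmaX CATA/3: at [6, 65, 83, 100, 131] ⇒ [9, 68, 86, 103, 134]
  XjeIX TCCAATCG/1: at [13, 26, 89, 116] ⇒ [14, 27, 90, 117]
  GruV TCCACC/0: at [43, 52, 60, 78, 126] ⇒ [43, 52, 60, 78, 126]

Pooled cuts: [9, 14, 27, 43, 52, 60, 68, 78, 84, 86, 90, 103, 104, 117, 126, 132, 134]

Fragments:
  [0,9): 9 bp
  [9,14): 5 bp
  [14,27): 13 bp
  [27,43): 16 bp
  [43,52): 9 bp
  [52,60): 8 bp
  [60,68): 8 bp
  [68,78): 10 bp
  [78,84): 6 bp
  [84,86): 2 bp
  [86,90): 4 bp
  [90,103): 13 bp
  [103,104): 1 bp
  [104,117): 13 bp
  [117,126): 9 bp
  [126,132): 6 bp
  [132,134): 2 bp
  [134,151): 17 bp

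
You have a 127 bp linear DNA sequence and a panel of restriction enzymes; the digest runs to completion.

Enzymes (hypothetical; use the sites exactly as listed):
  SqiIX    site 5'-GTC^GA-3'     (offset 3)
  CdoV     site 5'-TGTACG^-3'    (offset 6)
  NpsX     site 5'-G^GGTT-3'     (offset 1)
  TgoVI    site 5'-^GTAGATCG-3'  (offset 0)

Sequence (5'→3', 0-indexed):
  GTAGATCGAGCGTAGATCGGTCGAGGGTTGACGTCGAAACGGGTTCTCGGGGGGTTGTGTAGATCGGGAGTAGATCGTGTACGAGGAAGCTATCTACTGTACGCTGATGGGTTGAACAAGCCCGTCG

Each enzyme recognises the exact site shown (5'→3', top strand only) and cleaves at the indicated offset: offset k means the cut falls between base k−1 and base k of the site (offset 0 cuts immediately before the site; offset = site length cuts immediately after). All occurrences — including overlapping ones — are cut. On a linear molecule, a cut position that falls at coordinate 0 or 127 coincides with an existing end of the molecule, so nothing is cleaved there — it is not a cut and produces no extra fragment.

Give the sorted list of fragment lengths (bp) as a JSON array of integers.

[3,6,6,6,10,11,11,11,11,14,18,20]

Site scan:
  SqiIX GTCGA/3: at [19, 32] ⇒ [22, 35]
  CdoV TGTACG/6: at [77, 97] ⇒ [83, 103]
  NpsX GGGTT/1: at [24, 40, 51, 108] ⇒ [25, 41, 52, 109]
  TgoVI GTAGATCG/0: at [0, 11, 58, 69] ⇒ [11, 58, 69] (position 0 is a terminus of the linear molecule — no cut)

Pooled cuts: [11, 22, 25, 35, 41, 52, 58, 69, 83, 103, 109]

Fragments:
  [0,11): 11 bp
  [11,22): 11 bp
  [22,25): 3 bp
  [25,35): 10 bp
  [35,41): 6 bp
  [41,52): 11 bp
  [52,58): 6 bp
  [58,69): 11 bp
  [69,83): 14 bp
  [83,103): 20 bp
  [103,109): 6 bp
  [109,127): 18 bp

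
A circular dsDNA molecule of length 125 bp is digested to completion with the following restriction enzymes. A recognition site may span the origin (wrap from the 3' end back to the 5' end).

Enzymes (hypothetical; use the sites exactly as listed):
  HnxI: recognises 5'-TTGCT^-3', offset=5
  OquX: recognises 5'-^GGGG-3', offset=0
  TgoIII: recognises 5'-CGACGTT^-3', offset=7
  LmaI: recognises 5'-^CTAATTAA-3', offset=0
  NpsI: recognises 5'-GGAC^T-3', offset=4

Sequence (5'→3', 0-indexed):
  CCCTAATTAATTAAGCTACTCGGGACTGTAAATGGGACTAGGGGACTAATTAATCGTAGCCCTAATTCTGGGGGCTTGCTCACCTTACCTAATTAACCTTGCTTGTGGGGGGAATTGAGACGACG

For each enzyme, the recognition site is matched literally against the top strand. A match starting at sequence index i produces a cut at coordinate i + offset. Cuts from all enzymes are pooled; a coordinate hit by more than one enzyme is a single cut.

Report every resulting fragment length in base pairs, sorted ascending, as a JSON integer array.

[1,1,1,1,2,3,5,8,10,12,15,19,23,24]

Scan for sites:
  HnxI TTGCT/5: at [75, 98] ⇒ [80, 103]
  OquX GGGG/0: at [40, 69, 70, 106, 107, 108] ⇒ [40, 69, 70, 106, 107, 108]
  TgoIII (CGACGTT, off=7): no sites
  LmaI CTAATTAA/0: at [2, 45, 88] ⇒ [2, 45, 88]
  NpsI GGACT/4: at [22, 34, 42] ⇒ [26, 38, 46]

All cut coordinates (distinct, sorted): [2, 26, 38, 40, 45, 46, 69, 70, 80, 88, 103, 106, 107, 108]

Fragment lengths:
  2→26: 24 bp
  26→38: 12 bp
  38→40: 2 bp
  40→45: 5 bp
  45→46: 1 bp
  46→69: 23 bp
  69→70: 1 bp
  70→80: 10 bp
  80→88: 8 bp
  88→103: 15 bp
  103→106: 3 bp
  106→107: 1 bp
  107→108: 1 bp
  108→2 (wrap): 125-108+2 = 19 bp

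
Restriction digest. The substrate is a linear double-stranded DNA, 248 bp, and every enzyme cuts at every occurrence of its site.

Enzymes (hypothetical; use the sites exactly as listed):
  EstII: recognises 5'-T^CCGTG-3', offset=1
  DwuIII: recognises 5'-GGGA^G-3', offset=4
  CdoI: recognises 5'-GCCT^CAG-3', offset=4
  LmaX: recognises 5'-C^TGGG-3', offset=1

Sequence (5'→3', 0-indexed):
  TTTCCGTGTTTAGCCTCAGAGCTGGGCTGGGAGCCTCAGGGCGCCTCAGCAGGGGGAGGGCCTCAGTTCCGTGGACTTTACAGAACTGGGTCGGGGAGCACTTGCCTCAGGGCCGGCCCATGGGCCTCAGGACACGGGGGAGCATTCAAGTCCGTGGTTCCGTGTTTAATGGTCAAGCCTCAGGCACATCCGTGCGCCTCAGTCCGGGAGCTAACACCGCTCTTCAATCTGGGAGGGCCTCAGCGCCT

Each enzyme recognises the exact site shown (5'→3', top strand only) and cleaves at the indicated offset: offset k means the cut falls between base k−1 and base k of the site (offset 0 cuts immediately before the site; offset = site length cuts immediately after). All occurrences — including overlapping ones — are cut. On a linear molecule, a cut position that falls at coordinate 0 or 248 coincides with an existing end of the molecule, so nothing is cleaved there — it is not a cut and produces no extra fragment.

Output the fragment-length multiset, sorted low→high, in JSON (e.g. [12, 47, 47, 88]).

Site scan:
  EstII TCCGTG/1: at [2, 67, 150, 158, 188] ⇒ [3, 68, 151, 159, 189]
  DwuIII GGGAG/4: at [28, 53, 93, 137, 205, 230] ⇒ [32, 57, 97, 141, 209, 234]
  CdoI GCCTCAG/4: at [12, 32, 42, 59, 103, 123, 176, 195, 236] ⇒ [16, 36, 46, 63, 107, 127, 180, 199, 240]
  LmaX CTGGG/1: at [21, 26, 85, 228] ⇒ [22, 27, 86, 229]

All cut coordinates (distinct, sorted): [3, 16, 22, 27, 32, 36, 46, 57, 63, 68, 86, 97, 107, 127, 141, 151, 159, 180, 189, 199, 209, 229, 234, 240]

Fragment lengths:
  [0,3): 3 bp
  [3,16): 13 bp
  [16,22): 6 bp
  [22,27): 5 bp
  [27,32): 5 bp
  [32,36): 4 bp
  [36,46): 10 bp
  [46,57): 11 bp
  [57,63): 6 bp
  [63,68): 5 bp
  [68,86): 18 bp
  [86,97): 11 bp
  [97,107): 10 bp
  [107,127): 20 bp
  [127,141): 14 bp
  [141,151): 10 bp
  [151,159): 8 bp
  [159,180): 21 bp
  [180,189): 9 bp
  [189,199): 10 bp
  [199,209): 10 bp
  [209,229): 20 bp
  [229,234): 5 bp
  [234,240): 6 bp
  [240,248): 8 bp

[3,4,5,5,5,5,6,6,6,8,8,9,10,10,10,10,10,11,11,13,14,18,20,20,21]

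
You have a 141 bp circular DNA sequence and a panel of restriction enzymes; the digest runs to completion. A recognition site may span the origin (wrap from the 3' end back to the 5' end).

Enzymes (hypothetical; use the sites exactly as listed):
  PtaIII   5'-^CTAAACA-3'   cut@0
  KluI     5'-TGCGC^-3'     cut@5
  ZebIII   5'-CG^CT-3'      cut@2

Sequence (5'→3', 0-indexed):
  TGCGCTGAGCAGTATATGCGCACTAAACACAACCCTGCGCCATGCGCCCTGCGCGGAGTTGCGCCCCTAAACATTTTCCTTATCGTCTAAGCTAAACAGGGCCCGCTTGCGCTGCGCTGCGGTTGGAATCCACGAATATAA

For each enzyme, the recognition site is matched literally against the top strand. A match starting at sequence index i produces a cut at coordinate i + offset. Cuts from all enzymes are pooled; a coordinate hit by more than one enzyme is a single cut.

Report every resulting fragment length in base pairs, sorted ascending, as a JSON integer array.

Per-enzyme occurrences:
  PtaIII CTAAACA/0: at [22, 66, 91] ⇒ [22, 66, 91]
  KluI TGCGC/5: at [0, 16, 35, 42, 49, 59, 107, 112] ⇒ [5, 21, 40, 47, 54, 64, 112, 117]
  ZebIII CGCT/2: at [2, 103, 109, 114] ⇒ [4, 105, 111, 116]

Pooled cuts: [4, 5, 21, 22, 40, 47, 54, 64, 66, 91, 105, 111, 112, 116, 117]

Fragments:
  4→5: 1 bp
  5→21: 16 bp
  21→22: 1 bp
  22→40: 18 bp
  40→47: 7 bp
  47→54: 7 bp
  54→64: 10 bp
  64→66: 2 bp
  66→91: 25 bp
  91→105: 14 bp
  105→111: 6 bp
  111→112: 1 bp
  112→116: 4 bp
  116→117: 1 bp
  117→4 (wrap): 141-117+4 = 28 bp

[1,1,1,1,2,4,6,7,7,10,14,16,18,25,28]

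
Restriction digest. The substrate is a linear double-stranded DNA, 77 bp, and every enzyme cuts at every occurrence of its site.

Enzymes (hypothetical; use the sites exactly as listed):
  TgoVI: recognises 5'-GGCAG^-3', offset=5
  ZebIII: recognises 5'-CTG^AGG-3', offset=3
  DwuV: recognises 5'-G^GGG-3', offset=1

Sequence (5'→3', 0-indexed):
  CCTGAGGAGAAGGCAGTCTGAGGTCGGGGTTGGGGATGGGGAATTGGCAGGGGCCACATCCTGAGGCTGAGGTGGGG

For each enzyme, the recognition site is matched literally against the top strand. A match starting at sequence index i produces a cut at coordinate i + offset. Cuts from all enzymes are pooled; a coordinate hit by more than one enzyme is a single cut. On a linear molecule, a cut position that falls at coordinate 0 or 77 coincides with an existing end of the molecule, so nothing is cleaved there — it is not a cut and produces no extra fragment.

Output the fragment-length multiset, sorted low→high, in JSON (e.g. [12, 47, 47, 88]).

Scan for sites:
  TgoVI (GGCAG, off=5): starts [11, 45] → cuts [16, 50]
  ZebIII (CTGAGG, off=3): starts [1, 17, 60, 66] → cuts [4, 20, 63, 69]
  DwuV (GGGG, off=1): starts [25, 31, 37, 49, 73] → cuts [26, 32, 38, 50, 74]

Pooled cuts: [4, 16, 20, 26, 32, 38, 50, 63, 69, 74]

Fragment lengths:
  [0,4): 4 bp
  [4,16): 12 bp
  [16,20): 4 bp
  [20,26): 6 bp
  [26,32): 6 bp
  [32,38): 6 bp
  [38,50): 12 bp
  [50,63): 13 bp
  [63,69): 6 bp
  [69,74): 5 bp
  [74,77): 3 bp

[3,4,4,5,6,6,6,6,12,12,13]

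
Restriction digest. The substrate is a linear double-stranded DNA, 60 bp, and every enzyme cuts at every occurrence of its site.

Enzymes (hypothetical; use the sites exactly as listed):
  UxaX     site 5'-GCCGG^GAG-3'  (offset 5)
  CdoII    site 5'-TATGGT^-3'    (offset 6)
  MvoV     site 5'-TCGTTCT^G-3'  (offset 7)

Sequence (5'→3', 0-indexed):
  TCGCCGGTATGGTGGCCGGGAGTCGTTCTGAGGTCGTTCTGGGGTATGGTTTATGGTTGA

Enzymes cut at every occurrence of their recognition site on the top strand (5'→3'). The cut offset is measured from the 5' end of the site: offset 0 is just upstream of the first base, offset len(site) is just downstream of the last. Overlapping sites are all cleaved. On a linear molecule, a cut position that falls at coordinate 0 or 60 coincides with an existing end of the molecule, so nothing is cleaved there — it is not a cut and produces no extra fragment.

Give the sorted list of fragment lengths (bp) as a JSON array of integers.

[3,6,7,10,10,11,13]

Site scan:
  UxaX GCCGGGAG/5: at [14] ⇒ [19]
  CdoII TATGGT/6: at [7, 44, 51] ⇒ [13, 50, 57]
  MvoV TCGTTCTG/7: at [22, 33] ⇒ [29, 40]

Pooled cuts: [13, 19, 29, 40, 50, 57]

Fragments:
  [0,13): 13 bp
  [13,19): 6 bp
  [19,29): 10 bp
  [29,40): 11 bp
  [40,50): 10 bp
  [50,57): 7 bp
  [57,60): 3 bp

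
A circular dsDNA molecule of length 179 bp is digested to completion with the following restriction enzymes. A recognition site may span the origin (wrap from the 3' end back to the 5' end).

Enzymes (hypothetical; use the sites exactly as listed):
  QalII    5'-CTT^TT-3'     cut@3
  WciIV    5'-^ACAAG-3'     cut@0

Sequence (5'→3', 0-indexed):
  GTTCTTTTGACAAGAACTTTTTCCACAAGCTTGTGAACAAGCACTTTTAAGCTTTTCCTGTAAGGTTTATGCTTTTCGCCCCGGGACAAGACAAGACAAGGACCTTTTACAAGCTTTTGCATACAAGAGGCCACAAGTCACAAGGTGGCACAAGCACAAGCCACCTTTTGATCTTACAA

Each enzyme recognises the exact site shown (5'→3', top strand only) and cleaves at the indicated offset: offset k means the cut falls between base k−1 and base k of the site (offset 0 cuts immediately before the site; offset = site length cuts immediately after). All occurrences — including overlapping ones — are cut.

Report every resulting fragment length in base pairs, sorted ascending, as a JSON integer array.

[2,3,5,5,5,6,6,7,8,8,8,10,10,10,10,10,11,11,12,12,20]

Site scan:
  QalII CTTTT/3: at [3, 16, 43, 51, 71, 103, 113, 164] ⇒ [6, 19, 46, 54, 74, 106, 116, 167]
  WciIV ACAAG/0: at [9, 24, 36, 85, 90, 95, 108, 122, 132, 139, 149, 155, 175] ⇒ [9, 24, 36, 85, 90, 95, 108, 122, 132, 139, 149, 155, 175]

Pooled cuts: [6, 9, 19, 24, 36, 46, 54, 74, 85, 90, 95, 106, 108, 116, 122, 132, 139, 149, 155, 167, 175]

Fragment lengths:
  6→9: 3 bp
  9→19: 10 bp
  19→24: 5 bp
  24→36: 12 bp
  36→46: 10 bp
  46→54: 8 bp
  54→74: 20 bp
  74→85: 11 bp
  85→90: 5 bp
  90→95: 5 bp
  95→106: 11 bp
  106→108: 2 bp
  108→116: 8 bp
  116→122: 6 bp
  122→132: 10 bp
  132→139: 7 bp
  139→149: 10 bp
  149→155: 6 bp
  155→167: 12 bp
  167→175: 8 bp
  175→6 (wrap): 179-175+6 = 10 bp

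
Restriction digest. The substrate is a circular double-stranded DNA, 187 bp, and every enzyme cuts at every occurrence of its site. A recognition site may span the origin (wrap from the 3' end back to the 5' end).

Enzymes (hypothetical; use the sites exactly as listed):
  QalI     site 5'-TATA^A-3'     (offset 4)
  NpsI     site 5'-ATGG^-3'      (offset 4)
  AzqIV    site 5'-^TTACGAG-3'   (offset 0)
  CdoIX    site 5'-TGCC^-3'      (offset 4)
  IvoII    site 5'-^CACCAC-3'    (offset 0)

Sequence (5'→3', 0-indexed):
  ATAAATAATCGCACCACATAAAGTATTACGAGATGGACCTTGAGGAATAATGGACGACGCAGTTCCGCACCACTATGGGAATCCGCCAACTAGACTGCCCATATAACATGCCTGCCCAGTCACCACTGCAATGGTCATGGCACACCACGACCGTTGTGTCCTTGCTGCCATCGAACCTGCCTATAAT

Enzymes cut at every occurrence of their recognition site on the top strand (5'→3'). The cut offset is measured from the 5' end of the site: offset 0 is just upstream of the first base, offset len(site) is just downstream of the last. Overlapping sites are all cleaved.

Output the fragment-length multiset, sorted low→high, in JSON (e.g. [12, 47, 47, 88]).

Site scan:
  QalI TATAA/4: at [101, 181, 186] ⇒ [3, 105, 185]
  NpsI ATGG/4: at [32, 49, 74, 130, 136] ⇒ [36, 53, 78, 134, 140]
  AzqIV TTACGAG/0: at [25] ⇒ [25]
  CdoIX TGCC/4: at [95, 108, 112, 165, 177] ⇒ [99, 112, 116, 169, 181]
  IvoII CACCAC/0: at [11, 67, 120, 142] ⇒ [11, 67, 120, 142]

Pooled cuts: [3, 11, 25, 36, 53, 67, 78, 99, 105, 112, 116, 120, 134, 140, 142, 169, 181, 185]

Fragments:
  3→11: 8 bp
  11→25: 14 bp
  25→36: 11 bp
  36→53: 17 bp
  53→67: 14 bp
  67→78: 11 bp
  78→99: 21 bp
  99→105: 6 bp
  105→112: 7 bp
  112→116: 4 bp
  116→120: 4 bp
  120→134: 14 bp
  134→140: 6 bp
  140→142: 2 bp
  142→169: 27 bp
  169→181: 12 bp
  181→185: 4 bp
  185→3 (wrap): 187-185+3 = 5 bp

[2,4,4,4,5,6,6,7,8,11,11,12,14,14,14,17,21,27]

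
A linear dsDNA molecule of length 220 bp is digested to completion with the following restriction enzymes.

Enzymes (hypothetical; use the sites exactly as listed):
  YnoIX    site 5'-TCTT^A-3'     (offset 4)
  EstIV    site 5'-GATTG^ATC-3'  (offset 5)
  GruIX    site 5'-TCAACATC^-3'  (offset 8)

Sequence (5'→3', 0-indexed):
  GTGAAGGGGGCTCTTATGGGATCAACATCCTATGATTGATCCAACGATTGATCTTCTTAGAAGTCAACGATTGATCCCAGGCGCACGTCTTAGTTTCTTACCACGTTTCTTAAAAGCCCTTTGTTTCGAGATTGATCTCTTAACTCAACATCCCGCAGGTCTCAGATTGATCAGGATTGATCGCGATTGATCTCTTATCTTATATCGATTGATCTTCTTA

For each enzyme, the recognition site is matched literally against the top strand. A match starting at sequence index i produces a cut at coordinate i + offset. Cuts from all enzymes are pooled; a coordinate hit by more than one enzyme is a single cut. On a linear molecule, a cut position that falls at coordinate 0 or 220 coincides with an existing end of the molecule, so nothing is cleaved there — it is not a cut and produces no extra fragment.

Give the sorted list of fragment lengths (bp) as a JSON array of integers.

Scan for sites:
  YnoIX (TCTTA, off=4): starts [11, 54, 87, 95, 107, 137, 192, 197, 215] → cuts [15, 58, 91, 99, 111, 141, 196, 201, 219]
  EstIV (GATTGATC, off=5): starts [33, 45, 68, 129, 164, 174, 184, 206] → cuts [38, 50, 73, 134, 169, 179, 189, 211]
  GruIX (TCAACATC, off=8): starts [21, 144] → cuts [29, 152]

Pooled cuts: [15, 29, 38, 50, 58, 73, 91, 99, 111, 134, 141, 152, 169, 179, 189, 196, 201, 211, 219]

Fragments:
  [0,15): 15 bp
  [15,29): 14 bp
  [29,38): 9 bp
  [38,50): 12 bp
  [50,58): 8 bp
  [58,73): 15 bp
  [73,91): 18 bp
  [91,99): 8 bp
  [99,111): 12 bp
  [111,134): 23 bp
  [134,141): 7 bp
  [141,152): 11 bp
  [152,169): 17 bp
  [169,179): 10 bp
  [179,189): 10 bp
  [189,196): 7 bp
  [196,201): 5 bp
  [201,211): 10 bp
  [211,219): 8 bp
  [219,220): 1 bp

[1,5,7,7,8,8,8,9,10,10,10,11,12,12,14,15,15,17,18,23]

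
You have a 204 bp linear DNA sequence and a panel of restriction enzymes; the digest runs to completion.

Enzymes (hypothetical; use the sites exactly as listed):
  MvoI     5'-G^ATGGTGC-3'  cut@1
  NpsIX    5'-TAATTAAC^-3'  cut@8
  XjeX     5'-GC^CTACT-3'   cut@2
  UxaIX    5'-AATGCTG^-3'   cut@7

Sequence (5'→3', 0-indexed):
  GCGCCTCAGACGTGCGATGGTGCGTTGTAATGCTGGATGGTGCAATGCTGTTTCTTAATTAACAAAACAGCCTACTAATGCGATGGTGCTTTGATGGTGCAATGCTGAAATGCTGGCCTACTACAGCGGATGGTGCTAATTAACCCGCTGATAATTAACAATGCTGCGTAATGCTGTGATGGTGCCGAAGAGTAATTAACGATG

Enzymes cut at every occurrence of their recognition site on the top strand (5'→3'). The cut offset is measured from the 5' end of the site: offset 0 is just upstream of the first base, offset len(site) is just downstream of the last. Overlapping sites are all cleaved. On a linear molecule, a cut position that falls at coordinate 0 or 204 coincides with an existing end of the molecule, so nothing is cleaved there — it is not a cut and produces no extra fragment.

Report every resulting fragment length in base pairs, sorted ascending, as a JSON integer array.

Per-enzyme occurrences:
  MvoI (GATGGTGC, off=1): starts [15, 35, 81, 92, 128, 177] → cuts [16, 36, 82, 93, 129, 178]
  NpsIX (TAATTAAC, off=8): starts [55, 136, 151, 192] → cuts [63, 144, 159, 200]
  XjeX (GCCTACT, off=2): starts [69, 115] → cuts [71, 117]
  UxaIX (AATGCTG, off=7): starts [28, 43, 100, 108, 159, 169] → cuts [35, 50, 107, 115, 166, 176]

All cut coordinates (distinct, sorted): [16, 35, 36, 50, 63, 71, 82, 93, 107, 115, 117, 129, 144, 159, 166, 176, 178, 200]

Fragments:
  [0,16): 16 bp
  [16,35): 19 bp
  [35,36): 1 bp
  [36,50): 14 bp
  [50,63): 13 bp
  [63,71): 8 bp
  [71,82): 11 bp
  [82,93): 11 bp
  [93,107): 14 bp
  [107,115): 8 bp
  [115,117): 2 bp
  [117,129): 12 bp
  [129,144): 15 bp
  [144,159): 15 bp
  [159,166): 7 bp
  [166,176): 10 bp
  [176,178): 2 bp
  [178,200): 22 bp
  [200,204): 4 bp

[1,2,2,4,7,8,8,10,11,11,12,13,14,14,15,15,16,19,22]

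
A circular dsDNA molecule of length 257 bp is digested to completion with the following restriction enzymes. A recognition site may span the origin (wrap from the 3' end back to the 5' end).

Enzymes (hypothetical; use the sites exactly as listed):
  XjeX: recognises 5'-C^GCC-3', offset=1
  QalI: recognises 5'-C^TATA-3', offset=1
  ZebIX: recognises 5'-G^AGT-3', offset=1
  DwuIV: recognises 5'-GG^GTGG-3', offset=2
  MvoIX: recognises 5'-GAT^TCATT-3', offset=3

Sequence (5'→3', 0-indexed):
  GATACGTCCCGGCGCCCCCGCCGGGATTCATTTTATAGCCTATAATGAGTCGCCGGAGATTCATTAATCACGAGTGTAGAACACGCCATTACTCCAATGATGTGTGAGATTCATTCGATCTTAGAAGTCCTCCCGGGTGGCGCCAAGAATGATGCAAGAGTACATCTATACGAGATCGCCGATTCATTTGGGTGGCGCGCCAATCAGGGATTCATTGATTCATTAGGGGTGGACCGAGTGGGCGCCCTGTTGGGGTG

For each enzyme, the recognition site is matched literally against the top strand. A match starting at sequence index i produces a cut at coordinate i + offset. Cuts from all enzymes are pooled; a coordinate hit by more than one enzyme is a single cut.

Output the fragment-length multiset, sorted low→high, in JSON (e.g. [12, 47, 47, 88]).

Scan for sites:
  XjeX CGCC/1: at [12, 18, 50, 83, 140, 176, 197, 242] ⇒ [13, 19, 51, 84, 141, 177, 198, 243]
  QalI CTATA/1: at [39, 165] ⇒ [40, 166]
  ZebIX GAGT/1: at [46, 71, 157, 235] ⇒ [47, 72, 158, 236]
  DwuIV GGGTGG/2: at [134, 189, 226, 252] ⇒ [136, 191, 228, 254]
  MvoIX GATTCATT/3: at [24, 57, 107, 180, 208, 216] ⇒ [27, 60, 110, 183, 211, 219]

All cut coordinates (distinct, sorted): [13, 19, 27, 40, 47, 51, 60, 72, 84, 110, 136, 141, 158, 166, 177, 183, 191, 198, 211, 219, 228, 236, 243, 254]

Fragments:
  13→19: 6 bp
  19→27: 8 bp
  27→40: 13 bp
  40→47: 7 bp
  47→51: 4 bp
  51→60: 9 bp
  60→72: 12 bp
  72→84: 12 bp
  84→110: 26 bp
  110→136: 26 bp
  136→141: 5 bp
  141→158: 17 bp
  158→166: 8 bp
  166→177: 11 bp
  177→183: 6 bp
  183→191: 8 bp
  191→198: 7 bp
  198→211: 13 bp
  211→219: 8 bp
  219→228: 9 bp
  228→236: 8 bp
  236→243: 7 bp
  243→254: 11 bp
  254→13 (wrap): 257-254+13 = 16 bp

[4,5,6,6,7,7,7,8,8,8,8,8,9,9,11,11,12,12,13,13,16,17,26,26]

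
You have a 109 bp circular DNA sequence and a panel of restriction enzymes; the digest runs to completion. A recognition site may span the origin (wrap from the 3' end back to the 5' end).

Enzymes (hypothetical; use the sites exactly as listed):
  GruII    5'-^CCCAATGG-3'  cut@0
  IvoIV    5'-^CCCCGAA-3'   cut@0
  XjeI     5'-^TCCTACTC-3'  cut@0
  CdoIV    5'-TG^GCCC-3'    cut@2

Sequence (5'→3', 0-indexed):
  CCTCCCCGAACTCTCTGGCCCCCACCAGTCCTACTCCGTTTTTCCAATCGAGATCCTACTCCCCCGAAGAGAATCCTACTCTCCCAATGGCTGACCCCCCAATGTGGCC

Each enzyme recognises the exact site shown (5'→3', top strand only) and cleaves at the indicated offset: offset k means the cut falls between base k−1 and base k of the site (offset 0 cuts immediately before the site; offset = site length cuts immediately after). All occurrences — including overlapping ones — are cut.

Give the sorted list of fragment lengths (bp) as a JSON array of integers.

[6,8,9,11,12,14,24,25]

Scan for sites:
  GruII CCCAATGG/0: at [82] ⇒ [82]
  IvoIV CCCCGAA/0: at [3, 61] ⇒ [3, 61]
  XjeI TCCTACTC/0: at [28, 53, 73] ⇒ [28, 53, 73]
  CdoIV TGGCCC/2: at [15, 104] ⇒ [17, 106]

All cut coordinates (distinct, sorted): [3, 17, 28, 53, 61, 73, 82, 106]

Fragment lengths:
  3→17: 14 bp
  17→28: 11 bp
  28→53: 25 bp
  53→61: 8 bp
  61→73: 12 bp
  73→82: 9 bp
  82→106: 24 bp
  106→3 (wrap): 109-106+3 = 6 bp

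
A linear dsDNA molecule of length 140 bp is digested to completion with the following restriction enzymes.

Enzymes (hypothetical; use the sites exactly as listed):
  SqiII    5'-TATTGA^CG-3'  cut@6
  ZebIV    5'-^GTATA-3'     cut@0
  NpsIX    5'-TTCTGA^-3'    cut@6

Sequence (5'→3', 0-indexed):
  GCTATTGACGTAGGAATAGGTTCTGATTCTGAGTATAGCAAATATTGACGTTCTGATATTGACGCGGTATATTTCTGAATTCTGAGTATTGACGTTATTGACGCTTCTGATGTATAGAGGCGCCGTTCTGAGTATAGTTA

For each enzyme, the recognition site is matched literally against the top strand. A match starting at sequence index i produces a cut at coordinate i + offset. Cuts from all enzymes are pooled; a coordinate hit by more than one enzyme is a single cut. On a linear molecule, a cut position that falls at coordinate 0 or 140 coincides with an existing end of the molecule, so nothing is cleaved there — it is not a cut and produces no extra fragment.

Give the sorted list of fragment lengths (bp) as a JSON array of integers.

Site scan:
  SqiII (TATTGACG, off=6): starts [2, 42, 56, 86, 95] → cuts [8, 48, 62, 92, 101]
  ZebIV (GTATA, off=0): starts [32, 66, 111, 131] → cuts [32, 66, 111, 131]
  NpsIX (TTCTGA, off=6): starts [20, 26, 50, 72, 79, 104, 125] → cuts [26, 32, 56, 78, 85, 110, 131]

Pooled cuts: [8, 26, 32, 48, 56, 62, 66, 78, 85, 92, 101, 110, 111, 131]

Fragments:
  [0,8): 8 bp
  [8,26): 18 bp
  [26,32): 6 bp
  [32,48): 16 bp
  [48,56): 8 bp
  [56,62): 6 bp
  [62,66): 4 bp
  [66,78): 12 bp
  [78,85): 7 bp
  [85,92): 7 bp
  [92,101): 9 bp
  [101,110): 9 bp
  [110,111): 1 bp
  [111,131): 20 bp
  [131,140): 9 bp

[1,4,6,6,7,7,8,8,9,9,9,12,16,18,20]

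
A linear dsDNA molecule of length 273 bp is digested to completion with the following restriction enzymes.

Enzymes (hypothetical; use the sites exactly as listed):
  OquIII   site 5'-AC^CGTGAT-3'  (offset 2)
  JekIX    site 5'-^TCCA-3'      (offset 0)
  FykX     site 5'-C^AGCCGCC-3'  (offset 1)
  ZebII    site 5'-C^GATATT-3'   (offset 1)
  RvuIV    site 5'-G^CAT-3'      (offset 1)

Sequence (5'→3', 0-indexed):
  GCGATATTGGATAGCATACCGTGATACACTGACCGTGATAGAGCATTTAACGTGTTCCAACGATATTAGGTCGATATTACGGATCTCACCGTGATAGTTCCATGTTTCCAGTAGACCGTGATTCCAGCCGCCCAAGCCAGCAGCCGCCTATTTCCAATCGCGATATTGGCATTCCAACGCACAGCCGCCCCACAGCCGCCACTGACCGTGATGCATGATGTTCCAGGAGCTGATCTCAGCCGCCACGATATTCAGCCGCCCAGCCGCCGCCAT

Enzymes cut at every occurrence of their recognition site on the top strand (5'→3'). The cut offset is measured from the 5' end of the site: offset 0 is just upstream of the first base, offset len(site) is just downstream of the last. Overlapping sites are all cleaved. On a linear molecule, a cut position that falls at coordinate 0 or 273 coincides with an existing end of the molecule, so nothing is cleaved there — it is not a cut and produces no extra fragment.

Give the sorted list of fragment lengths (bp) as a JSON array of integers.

[2,3,3,5,6,6,7,7,8,8,8,8,9,9,9,10,10,10,11,11,11,12,12,12,13,14,16,16,17]

Per-enzyme occurrences:
  OquIII ACCGTGAT/2: at [17, 31, 87, 114, 204] ⇒ [19, 33, 89, 116, 206]
  JekIX TCCA/0: at [55, 98, 106, 122, 152, 172, 221] ⇒ [55, 98, 106, 122, 152, 172, 221]
  FykX CAGCCGCC/1: at [124, 140, 181, 192, 236, 252, 260] ⇒ [125, 141, 182, 193, 237, 253, 261]
  ZebII CGATATT/1: at [1, 60, 71, 160, 245] ⇒ [2, 61, 72, 161, 246]
  RvuIV GCAT/1: at [13, 42, 168, 212] ⇒ [14, 43, 169, 213]

Pooled cuts: [2, 14, 19, 33, 43, 55, 61, 72, 89, 98, 106, 116, 122, 125, 141, 152, 161, 169, 172, 182, 193, 206, 213, 221, 237, 246, 253, 261]

Fragments:
  [0,2): 2 bp
  [2,14): 12 bp
  [14,19): 5 bp
  [19,33): 14 bp
  [33,43): 10 bp
  [43,55): 12 bp
  [55,61): 6 bp
  [61,72): 11 bp
  [72,89): 17 bp
  [89,98): 9 bp
  [98,106): 8 bp
  [106,116): 10 bp
  [116,122): 6 bp
  [122,125): 3 bp
  [125,141): 16 bp
  [141,152): 11 bp
  [152,161): 9 bp
  [161,169): 8 bp
  [169,172): 3 bp
  [172,182): 10 bp
  [182,193): 11 bp
  [193,206): 13 bp
  [206,213): 7 bp
  [213,221): 8 bp
  [221,237): 16 bp
  [237,246): 9 bp
  [246,253): 7 bp
  [253,261): 8 bp
  [261,273): 12 bp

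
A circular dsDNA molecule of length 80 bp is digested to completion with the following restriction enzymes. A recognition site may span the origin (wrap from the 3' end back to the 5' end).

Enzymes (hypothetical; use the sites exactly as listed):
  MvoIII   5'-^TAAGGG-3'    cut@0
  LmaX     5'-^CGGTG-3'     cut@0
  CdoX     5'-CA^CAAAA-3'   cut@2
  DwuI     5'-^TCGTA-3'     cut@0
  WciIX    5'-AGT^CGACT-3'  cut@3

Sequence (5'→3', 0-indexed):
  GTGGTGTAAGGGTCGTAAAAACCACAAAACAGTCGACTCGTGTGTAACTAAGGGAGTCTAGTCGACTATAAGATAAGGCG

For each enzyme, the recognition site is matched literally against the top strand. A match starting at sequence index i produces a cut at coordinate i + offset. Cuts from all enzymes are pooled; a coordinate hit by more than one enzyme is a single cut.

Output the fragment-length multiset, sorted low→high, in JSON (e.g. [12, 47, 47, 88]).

[6,8,9,12,14,15,16]

Site scan:
  MvoIII (TAAGGG, off=0): starts [6, 48] → cuts [6, 48]
  LmaX (CGGTG, off=0): starts [78] → cuts [78]
  CdoX (CACAAAA, off=2): starts [22] → cuts [24]
  DwuI (TCGTA, off=0): starts [12] → cuts [12]
  WciIX (AGTCGACT, off=3): starts [30, 59] → cuts [33, 62]

Pooled cuts: [6, 12, 24, 33, 48, 62, 78]

Fragments:
  6→12: 6 bp
  12→24: 12 bp
  24→33: 9 bp
  33→48: 15 bp
  48→62: 14 bp
  62→78: 16 bp
  78→6 (wrap): 80-78+6 = 8 bp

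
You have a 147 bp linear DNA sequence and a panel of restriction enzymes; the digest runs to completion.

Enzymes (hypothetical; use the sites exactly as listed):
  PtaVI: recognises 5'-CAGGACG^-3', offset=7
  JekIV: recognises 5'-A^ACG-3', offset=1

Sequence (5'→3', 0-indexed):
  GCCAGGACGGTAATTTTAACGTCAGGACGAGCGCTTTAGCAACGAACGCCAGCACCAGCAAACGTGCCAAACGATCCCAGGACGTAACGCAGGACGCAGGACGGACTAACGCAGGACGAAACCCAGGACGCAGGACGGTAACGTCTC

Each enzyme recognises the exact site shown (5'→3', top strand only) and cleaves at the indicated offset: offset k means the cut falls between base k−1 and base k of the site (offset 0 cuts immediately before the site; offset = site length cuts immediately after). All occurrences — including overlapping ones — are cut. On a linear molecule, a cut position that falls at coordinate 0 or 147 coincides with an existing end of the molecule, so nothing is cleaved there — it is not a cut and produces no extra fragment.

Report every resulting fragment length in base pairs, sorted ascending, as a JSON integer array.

[2,3,4,5,7,7,7,9,9,9,10,10,11,12,12,14,16]

Per-enzyme occurrences:
  PtaVI CAGGACG/7: at [2, 22, 77, 89, 96, 111, 123, 130] ⇒ [9, 29, 84, 96, 103, 118, 130, 137]
  JekIV AACG/1: at [17, 40, 44, 60, 69, 85, 107, 139] ⇒ [18, 41, 45, 61, 70, 86, 108, 140]

All cut coordinates (distinct, sorted): [9, 18, 29, 41, 45, 61, 70, 84, 86, 96, 103, 108, 118, 130, 137, 140]

Fragments:
  [0,9): 9 bp
  [9,18): 9 bp
  [18,29): 11 bp
  [29,41): 12 bp
  [41,45): 4 bp
  [45,61): 16 bp
  [61,70): 9 bp
  [70,84): 14 bp
  [84,86): 2 bp
  [86,96): 10 bp
  [96,103): 7 bp
  [103,108): 5 bp
  [108,118): 10 bp
  [118,130): 12 bp
  [130,137): 7 bp
  [137,140): 3 bp
  [140,147): 7 bp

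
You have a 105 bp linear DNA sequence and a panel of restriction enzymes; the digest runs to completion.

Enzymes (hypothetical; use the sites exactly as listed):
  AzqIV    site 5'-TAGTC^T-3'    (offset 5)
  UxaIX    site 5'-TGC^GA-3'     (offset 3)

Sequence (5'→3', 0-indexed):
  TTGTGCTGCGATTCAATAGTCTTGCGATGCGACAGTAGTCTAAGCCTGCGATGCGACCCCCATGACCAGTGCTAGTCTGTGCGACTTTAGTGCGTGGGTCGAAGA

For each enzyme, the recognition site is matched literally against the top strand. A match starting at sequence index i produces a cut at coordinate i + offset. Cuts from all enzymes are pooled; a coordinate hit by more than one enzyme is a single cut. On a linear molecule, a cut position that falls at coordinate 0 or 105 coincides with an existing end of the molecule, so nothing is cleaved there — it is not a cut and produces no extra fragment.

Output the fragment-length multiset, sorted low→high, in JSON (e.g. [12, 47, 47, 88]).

Per-enzyme occurrences:
  AzqIV TAGTCT/5: at [16, 35, 72] ⇒ [21, 40, 77]
  UxaIX TGCGA/3: at [6, 22, 27, 46, 51, 79] ⇒ [9, 25, 30, 49, 54, 82]

All cut coordinates (distinct, sorted): [9, 21, 25, 30, 40, 49, 54, 77, 82]

Fragments:
  [0,9): 9 bp
  [9,21): 12 bp
  [21,25): 4 bp
  [25,30): 5 bp
  [30,40): 10 bp
  [40,49): 9 bp
  [49,54): 5 bp
  [54,77): 23 bp
  [77,82): 5 bp
  [82,105): 23 bp

[4,5,5,5,9,9,10,12,23,23]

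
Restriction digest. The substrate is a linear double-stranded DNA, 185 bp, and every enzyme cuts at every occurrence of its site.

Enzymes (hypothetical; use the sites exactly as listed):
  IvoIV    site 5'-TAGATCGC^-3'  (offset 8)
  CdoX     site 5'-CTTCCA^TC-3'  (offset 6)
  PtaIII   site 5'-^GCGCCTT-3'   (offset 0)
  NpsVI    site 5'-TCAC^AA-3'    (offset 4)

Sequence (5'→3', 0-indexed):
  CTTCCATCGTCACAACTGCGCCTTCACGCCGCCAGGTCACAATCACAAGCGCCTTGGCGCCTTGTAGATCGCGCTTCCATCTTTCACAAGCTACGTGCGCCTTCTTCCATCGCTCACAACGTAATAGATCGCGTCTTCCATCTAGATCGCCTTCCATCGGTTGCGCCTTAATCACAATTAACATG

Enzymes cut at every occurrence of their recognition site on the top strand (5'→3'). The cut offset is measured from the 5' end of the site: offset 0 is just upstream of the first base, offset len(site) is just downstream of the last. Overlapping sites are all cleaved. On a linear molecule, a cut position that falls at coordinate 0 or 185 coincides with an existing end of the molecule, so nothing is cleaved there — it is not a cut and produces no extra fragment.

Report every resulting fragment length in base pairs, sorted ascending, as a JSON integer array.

Per-enzyme occurrences:
  IvoIV TAGATCGC/8: at [64, 124, 142] ⇒ [72, 132, 150]
  CdoX CTTCCATC/6: at [0, 73, 103, 134, 150] ⇒ [6, 79, 109, 140, 156]
  PtaIII GCGCCTT/0: at [17, 48, 56, 96, 162] ⇒ [17, 48, 56, 96, 162]
  NpsVI TCACAA/4: at [9, 36, 42, 83, 113, 171] ⇒ [13, 40, 46, 87, 117, 175]

Pooled cuts: [6, 13, 17, 40, 46, 48, 56, 72, 79, 87, 96, 109, 117, 132, 140, 150, 156, 162, 175]

Fragment lengths:
  [0,6): 6 bp
  [6,13): 7 bp
  [13,17): 4 bp
  [17,40): 23 bp
  [40,46): 6 bp
  [46,48): 2 bp
  [48,56): 8 bp
  [56,72): 16 bp
  [72,79): 7 bp
  [79,87): 8 bp
  [87,96): 9 bp
  [96,109): 13 bp
  [109,117): 8 bp
  [117,132): 15 bp
  [132,140): 8 bp
  [140,150): 10 bp
  [150,156): 6 bp
  [156,162): 6 bp
  [162,175): 13 bp
  [175,185): 10 bp

[2,4,6,6,6,6,7,7,8,8,8,8,9,10,10,13,13,15,16,23]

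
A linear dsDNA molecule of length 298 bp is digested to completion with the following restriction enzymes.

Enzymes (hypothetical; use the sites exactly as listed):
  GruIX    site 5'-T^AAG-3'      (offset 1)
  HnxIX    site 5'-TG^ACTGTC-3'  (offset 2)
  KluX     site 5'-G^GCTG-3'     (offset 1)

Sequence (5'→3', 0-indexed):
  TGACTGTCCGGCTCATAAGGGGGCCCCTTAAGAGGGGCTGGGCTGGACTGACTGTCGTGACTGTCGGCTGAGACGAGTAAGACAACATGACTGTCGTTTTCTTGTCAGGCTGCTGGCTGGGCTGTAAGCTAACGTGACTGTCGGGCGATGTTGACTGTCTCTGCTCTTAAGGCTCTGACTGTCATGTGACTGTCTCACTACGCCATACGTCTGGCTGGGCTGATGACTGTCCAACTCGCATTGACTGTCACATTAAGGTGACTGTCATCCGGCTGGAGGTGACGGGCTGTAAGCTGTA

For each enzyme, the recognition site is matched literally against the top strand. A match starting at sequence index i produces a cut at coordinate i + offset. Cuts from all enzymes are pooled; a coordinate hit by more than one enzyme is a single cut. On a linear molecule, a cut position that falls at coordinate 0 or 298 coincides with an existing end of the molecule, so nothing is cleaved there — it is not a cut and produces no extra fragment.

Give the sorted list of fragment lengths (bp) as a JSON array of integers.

Site scan:
  GruIX TAAG/1: at [15, 28, 77, 124, 167, 253, 289] ⇒ [16, 29, 78, 125, 168, 254, 290]
  HnxIX TGACTGTC/2: at [0, 48, 57, 87, 134, 151, 175, 186, 223, 241, 258] ⇒ [2, 50, 59, 89, 136, 153, 177, 188, 225, 243, 260]
  KluX GGCTG/1: at [35, 40, 65, 107, 114, 119, 212, 217, 270, 284] ⇒ [36, 41, 66, 108, 115, 120, 213, 218, 271, 285]

Pooled cuts: [2, 16, 29, 36, 41, 50, 59, 66, 78, 89, 108, 115, 120, 125, 136, 153, 168, 177, 188, 213, 218, 225, 243, 254, 260, 271, 285, 290]

Fragment lengths:
  [0,2): 2 bp
  [2,16): 14 bp
  [16,29): 13 bp
  [29,36): 7 bp
  [36,41): 5 bp
  [41,50): 9 bp
  [50,59): 9 bp
  [59,66): 7 bp
  [66,78): 12 bp
  [78,89): 11 bp
  [89,108): 19 bp
  [108,115): 7 bp
  [115,120): 5 bp
  [120,125): 5 bp
  [125,136): 11 bp
  [136,153): 17 bp
  [153,168): 15 bp
  [168,177): 9 bp
  [177,188): 11 bp
  [188,213): 25 bp
  [213,218): 5 bp
  [218,225): 7 bp
  [225,243): 18 bp
  [243,254): 11 bp
  [254,260): 6 bp
  [260,271): 11 bp
  [271,285): 14 bp
  [285,290): 5 bp
  [290,298): 8 bp

[2,5,5,5,5,5,6,7,7,7,7,8,9,9,9,11,11,11,11,11,12,13,14,14,15,17,18,19,25]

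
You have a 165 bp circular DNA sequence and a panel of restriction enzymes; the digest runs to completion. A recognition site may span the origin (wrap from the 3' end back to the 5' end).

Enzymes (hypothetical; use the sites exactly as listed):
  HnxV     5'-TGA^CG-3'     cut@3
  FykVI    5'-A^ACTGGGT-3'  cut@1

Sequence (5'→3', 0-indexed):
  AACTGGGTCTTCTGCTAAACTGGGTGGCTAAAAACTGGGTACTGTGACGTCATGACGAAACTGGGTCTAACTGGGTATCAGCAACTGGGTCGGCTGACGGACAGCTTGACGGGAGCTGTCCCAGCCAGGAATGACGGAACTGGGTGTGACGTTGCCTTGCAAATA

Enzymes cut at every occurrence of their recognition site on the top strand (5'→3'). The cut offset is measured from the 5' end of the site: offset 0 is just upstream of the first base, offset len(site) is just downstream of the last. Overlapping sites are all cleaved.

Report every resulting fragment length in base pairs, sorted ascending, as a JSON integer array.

Per-enzyme occurrences:
  HnxV TGACG/3: at [44, 52, 94, 106, 131, 146] ⇒ [47, 55, 97, 109, 134, 149]
  FykVI AACTGGGT/1: at [0, 17, 32, 58, 68, 82, 137] ⇒ [1, 18, 33, 59, 69, 83, 138]

All cut coordinates (distinct, sorted): [1, 18, 33, 47, 55, 59, 69, 83, 97, 109, 134, 138, 149]

Fragment lengths:
  1→18: 17 bp
  18→33: 15 bp
  33→47: 14 bp
  47→55: 8 bp
  55→59: 4 bp
  59→69: 10 bp
  69→83: 14 bp
  83→97: 14 bp
  97→109: 12 bp
  109→134: 25 bp
  134→138: 4 bp
  138→149: 11 bp
  149→1 (wrap): 165-149+1 = 17 bp

[4,4,8,10,11,12,14,14,14,15,17,17,25]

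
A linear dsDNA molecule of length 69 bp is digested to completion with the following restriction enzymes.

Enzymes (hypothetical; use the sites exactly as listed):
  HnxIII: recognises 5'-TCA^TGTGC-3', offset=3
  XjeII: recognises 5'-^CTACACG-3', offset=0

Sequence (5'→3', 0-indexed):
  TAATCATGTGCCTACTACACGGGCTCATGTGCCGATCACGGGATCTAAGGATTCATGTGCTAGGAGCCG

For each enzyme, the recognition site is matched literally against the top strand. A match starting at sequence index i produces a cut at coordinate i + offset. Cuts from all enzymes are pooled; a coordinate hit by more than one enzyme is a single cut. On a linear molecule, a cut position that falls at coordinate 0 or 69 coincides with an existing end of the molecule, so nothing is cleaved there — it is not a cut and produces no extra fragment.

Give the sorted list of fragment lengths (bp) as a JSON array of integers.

[6,8,13,14,28]

Per-enzyme occurrences:
  HnxIII TCATGTGC/3: at [3, 24, 52] ⇒ [6, 27, 55]
  XjeII CTACACG/0: at [14] ⇒ [14]

Pooled cuts: [6, 14, 27, 55]

Fragment lengths:
  [0,6): 6 bp
  [6,14): 8 bp
  [14,27): 13 bp
  [27,55): 28 bp
  [55,69): 14 bp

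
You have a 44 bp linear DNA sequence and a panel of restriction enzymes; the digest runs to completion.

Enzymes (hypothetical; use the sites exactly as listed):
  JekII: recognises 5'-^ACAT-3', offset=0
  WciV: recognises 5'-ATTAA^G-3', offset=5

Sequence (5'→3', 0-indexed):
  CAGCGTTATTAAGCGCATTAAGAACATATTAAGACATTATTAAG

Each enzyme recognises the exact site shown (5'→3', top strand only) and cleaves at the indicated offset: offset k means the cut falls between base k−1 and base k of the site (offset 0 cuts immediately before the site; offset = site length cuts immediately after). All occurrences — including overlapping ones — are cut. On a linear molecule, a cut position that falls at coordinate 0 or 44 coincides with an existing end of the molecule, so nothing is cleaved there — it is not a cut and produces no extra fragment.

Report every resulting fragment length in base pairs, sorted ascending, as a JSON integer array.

[1,1,2,9,9,10,12]

Site scan:
  JekII (ACAT, off=0): starts [23, 33] → cuts [23, 33]
  WciV (ATTAAG, off=5): starts [7, 16, 27, 38] → cuts [12, 21, 32, 43]

Pooled cuts: [12, 21, 23, 32, 33, 43]

Fragments:
  [0,12): 12 bp
  [12,21): 9 bp
  [21,23): 2 bp
  [23,32): 9 bp
  [32,33): 1 bp
  [33,43): 10 bp
  [43,44): 1 bp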